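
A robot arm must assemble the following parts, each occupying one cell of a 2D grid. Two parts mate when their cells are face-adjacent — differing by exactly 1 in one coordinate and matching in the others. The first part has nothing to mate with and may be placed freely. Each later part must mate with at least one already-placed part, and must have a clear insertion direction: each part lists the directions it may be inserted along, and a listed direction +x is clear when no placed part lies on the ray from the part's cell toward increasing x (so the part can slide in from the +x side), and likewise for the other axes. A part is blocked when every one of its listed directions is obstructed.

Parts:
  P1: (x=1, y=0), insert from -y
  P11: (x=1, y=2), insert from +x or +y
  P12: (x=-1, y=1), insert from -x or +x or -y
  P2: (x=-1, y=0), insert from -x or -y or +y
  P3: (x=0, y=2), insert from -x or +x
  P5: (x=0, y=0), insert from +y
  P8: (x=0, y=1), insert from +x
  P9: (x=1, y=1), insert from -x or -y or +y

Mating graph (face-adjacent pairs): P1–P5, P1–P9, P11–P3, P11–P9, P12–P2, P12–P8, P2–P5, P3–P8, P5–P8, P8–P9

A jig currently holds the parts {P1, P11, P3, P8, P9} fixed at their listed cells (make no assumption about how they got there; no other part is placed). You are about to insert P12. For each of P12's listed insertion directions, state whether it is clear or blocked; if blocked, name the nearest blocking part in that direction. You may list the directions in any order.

-x: ray from P12(-1, 1) has no placed part ⇒ clear
+x: nearest on ray is P8@(0, 1) ⇒ blocked
-y: ray from P12(-1, 1) has no placed part ⇒ clear

+x: blocked by P8; -x: clear; -y: clear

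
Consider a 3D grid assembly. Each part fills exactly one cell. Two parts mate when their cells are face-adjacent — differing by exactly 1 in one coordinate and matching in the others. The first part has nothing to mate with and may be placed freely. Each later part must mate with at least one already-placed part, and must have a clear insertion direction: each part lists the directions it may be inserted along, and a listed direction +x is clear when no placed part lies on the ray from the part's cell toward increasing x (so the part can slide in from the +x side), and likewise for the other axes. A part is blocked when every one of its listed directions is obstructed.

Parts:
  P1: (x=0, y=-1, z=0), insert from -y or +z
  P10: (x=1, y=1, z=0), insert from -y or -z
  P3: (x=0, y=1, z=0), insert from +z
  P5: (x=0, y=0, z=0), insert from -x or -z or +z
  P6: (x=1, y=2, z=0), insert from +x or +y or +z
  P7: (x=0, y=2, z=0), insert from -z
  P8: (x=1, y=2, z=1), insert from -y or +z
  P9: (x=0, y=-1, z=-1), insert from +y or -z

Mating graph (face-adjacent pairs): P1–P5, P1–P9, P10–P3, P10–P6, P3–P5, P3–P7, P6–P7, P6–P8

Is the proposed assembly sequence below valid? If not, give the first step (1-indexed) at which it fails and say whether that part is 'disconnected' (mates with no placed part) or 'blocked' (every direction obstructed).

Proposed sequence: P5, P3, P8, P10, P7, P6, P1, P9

Invalid at step 3 (disconnected)

1. P5@(0, 0, 0) [-x clear] — {P5}
2. P3@(0, 1, 0) [+z clear] — {P3, P5}
3. P8@(1, 2, 1) — no placed neighbour ⇒ disconnected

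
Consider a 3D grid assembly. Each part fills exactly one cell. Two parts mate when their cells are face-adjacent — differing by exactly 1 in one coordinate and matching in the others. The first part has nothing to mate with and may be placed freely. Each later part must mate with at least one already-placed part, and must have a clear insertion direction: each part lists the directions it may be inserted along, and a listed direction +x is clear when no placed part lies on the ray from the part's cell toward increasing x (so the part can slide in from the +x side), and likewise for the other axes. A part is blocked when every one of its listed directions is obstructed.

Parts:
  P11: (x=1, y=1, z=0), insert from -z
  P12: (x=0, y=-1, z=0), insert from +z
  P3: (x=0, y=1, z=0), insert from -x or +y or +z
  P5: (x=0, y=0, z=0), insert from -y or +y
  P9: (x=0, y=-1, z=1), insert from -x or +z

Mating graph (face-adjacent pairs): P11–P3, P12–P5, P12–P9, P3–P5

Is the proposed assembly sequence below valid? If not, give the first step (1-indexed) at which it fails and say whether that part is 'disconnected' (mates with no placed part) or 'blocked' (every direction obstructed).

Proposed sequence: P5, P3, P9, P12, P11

1. P5@(0, 0, 0) [-y clear] — {P5}
2. P3@(0, 1, 0) [-x clear] — {P3, P5}
3. P9@(0, -1, 1) — no placed neighbour ⇒ disconnected

Invalid at step 3 (disconnected)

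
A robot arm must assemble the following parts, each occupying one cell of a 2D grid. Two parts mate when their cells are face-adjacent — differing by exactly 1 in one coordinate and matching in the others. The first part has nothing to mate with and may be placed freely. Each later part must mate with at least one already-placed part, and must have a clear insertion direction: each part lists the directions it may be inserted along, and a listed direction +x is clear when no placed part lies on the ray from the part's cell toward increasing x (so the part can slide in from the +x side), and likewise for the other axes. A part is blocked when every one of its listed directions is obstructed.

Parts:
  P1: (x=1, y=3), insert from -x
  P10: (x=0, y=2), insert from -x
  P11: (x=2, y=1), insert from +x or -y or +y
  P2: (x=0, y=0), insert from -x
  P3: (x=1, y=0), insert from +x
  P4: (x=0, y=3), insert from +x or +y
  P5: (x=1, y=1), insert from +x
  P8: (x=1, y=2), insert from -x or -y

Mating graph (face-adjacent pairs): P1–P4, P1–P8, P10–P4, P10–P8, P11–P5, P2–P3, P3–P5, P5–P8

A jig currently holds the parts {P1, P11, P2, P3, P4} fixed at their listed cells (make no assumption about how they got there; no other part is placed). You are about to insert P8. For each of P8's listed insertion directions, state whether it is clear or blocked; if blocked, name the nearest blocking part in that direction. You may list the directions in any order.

-x: clear; -y: blocked by P3

-x: ray from P8(1, 2) has no placed part ⇒ clear
-y: nearest on ray is P3@(1, 0) ⇒ blocked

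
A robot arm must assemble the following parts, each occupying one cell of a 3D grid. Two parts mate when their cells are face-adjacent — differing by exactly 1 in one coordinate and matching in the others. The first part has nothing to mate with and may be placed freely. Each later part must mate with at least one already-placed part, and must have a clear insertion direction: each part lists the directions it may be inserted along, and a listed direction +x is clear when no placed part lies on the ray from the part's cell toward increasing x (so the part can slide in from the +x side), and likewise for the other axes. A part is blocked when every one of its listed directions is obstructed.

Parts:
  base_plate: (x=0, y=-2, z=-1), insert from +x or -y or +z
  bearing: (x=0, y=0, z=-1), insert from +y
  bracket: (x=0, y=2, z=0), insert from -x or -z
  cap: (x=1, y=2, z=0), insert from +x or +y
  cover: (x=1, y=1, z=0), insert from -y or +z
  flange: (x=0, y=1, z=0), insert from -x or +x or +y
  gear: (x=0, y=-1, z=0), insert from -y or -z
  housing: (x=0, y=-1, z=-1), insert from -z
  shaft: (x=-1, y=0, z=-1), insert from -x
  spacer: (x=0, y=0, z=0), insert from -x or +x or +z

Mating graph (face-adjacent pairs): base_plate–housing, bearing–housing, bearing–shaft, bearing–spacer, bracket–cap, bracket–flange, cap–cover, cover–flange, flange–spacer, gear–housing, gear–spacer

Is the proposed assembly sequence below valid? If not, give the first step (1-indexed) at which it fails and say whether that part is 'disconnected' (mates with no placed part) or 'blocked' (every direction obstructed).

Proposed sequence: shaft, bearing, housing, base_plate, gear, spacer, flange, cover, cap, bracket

1. shaft@(-1, 0, -1) [-x clear] — {shaft}
2. bearing@(0, 0, -1) [+y clear] — {bearing, shaft}
3. housing@(0, -1, -1) [-z clear] — {bearing, housing, shaft}
4. base_plate@(0, -2, -1) [+x clear] — {base_plate, bearing, housing, shaft}
5. gear@(0, -1, 0) [-y clear] — {base_plate, bearing, gear, housing, shaft}
6. spacer@(0, 0, 0) [-x clear] — {base_plate, bearing, gear, housing, shaft, spacer}
7. flange@(0, 1, 0) [-x clear] — {base_plate, bearing, flange, gear, housing, shaft, spacer}
8. cover@(1, 1, 0) [-y clear] — {base_plate, bearing, cover, flange, gear, housing, shaft, spacer}
9. cap@(1, 2, 0) [+x clear] — {base_plate, bearing, cap, cover, flange, gear, housing, shaft, spacer}
10. bracket@(0, 2, 0) [-x clear] — {base_plate, bearing, bracket, cap, cover, flange, gear, housing, shaft, spacer}

Valid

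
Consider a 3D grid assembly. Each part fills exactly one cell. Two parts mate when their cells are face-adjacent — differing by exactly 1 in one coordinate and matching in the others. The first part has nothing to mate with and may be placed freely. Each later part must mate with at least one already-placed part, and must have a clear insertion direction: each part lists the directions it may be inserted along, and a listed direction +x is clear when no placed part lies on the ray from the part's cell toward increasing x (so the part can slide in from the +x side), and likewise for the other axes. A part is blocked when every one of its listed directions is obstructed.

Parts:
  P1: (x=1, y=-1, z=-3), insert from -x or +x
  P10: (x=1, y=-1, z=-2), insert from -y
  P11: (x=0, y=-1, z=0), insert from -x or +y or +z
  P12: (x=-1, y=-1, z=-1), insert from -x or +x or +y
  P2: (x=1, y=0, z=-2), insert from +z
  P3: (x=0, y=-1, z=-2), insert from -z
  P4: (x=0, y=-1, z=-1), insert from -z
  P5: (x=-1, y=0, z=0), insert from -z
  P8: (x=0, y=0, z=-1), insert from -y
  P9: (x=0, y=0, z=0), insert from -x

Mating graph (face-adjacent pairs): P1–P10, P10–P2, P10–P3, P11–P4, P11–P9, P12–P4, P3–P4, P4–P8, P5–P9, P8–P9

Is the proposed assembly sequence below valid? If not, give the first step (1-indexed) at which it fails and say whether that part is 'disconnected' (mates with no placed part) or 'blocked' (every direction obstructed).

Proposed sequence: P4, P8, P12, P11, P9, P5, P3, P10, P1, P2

1. P4@(0, -1, -1) [-z clear] — {P4}
2. P8@(0, 0, -1) — -y all obstructed ⇒ blocked

Invalid at step 2 (blocked)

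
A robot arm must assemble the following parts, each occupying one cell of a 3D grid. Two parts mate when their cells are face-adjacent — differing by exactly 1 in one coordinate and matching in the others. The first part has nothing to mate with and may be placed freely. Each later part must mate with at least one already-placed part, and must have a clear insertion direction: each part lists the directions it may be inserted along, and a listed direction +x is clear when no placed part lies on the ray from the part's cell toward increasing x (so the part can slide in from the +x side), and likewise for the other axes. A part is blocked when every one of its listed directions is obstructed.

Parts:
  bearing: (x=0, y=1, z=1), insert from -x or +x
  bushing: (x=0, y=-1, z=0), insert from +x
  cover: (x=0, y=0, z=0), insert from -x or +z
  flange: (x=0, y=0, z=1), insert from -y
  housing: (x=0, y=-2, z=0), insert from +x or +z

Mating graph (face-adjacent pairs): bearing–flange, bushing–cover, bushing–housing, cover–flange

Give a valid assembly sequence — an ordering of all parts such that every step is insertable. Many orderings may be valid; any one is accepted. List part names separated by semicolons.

1. cover@(0, 0, 0) [-x clear] — {cover}
2. bushing@(0, -1, 0) [+x clear] — {bushing, cover}
3. flange@(0, 0, 1) [-y clear] — {bushing, cover, flange}
4. bearing@(0, 1, 1) [-x clear] — {bearing, bushing, cover, flange}
5. housing@(0, -2, 0) [+x clear] — {bearing, bushing, cover, flange, housing}

cover; bushing; flange; bearing; housing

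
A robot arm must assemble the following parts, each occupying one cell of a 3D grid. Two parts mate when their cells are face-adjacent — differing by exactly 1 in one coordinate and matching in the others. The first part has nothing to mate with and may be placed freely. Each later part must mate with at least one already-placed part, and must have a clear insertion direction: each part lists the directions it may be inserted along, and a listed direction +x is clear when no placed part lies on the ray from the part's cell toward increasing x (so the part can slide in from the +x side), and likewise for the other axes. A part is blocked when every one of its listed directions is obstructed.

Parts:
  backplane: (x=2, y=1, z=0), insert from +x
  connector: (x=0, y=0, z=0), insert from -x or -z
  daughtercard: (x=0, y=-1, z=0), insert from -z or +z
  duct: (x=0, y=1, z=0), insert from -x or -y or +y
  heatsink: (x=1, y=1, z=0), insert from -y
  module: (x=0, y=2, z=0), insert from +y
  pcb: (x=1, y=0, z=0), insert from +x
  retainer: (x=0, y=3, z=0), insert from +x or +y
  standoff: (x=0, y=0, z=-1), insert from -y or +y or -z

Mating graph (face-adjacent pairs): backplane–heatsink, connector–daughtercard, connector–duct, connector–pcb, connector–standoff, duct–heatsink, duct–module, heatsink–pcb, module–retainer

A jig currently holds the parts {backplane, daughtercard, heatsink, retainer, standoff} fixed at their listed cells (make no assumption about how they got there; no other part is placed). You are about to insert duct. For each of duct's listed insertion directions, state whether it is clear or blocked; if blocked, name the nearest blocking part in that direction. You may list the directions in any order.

+y: blocked by retainer; -x: clear; -y: blocked by daughtercard

-x: ray from duct(0, 1, 0) has no placed part ⇒ clear
-y: nearest on ray is daughtercard@(0, -1, 0) ⇒ blocked
+y: nearest on ray is retainer@(0, 3, 0) ⇒ blocked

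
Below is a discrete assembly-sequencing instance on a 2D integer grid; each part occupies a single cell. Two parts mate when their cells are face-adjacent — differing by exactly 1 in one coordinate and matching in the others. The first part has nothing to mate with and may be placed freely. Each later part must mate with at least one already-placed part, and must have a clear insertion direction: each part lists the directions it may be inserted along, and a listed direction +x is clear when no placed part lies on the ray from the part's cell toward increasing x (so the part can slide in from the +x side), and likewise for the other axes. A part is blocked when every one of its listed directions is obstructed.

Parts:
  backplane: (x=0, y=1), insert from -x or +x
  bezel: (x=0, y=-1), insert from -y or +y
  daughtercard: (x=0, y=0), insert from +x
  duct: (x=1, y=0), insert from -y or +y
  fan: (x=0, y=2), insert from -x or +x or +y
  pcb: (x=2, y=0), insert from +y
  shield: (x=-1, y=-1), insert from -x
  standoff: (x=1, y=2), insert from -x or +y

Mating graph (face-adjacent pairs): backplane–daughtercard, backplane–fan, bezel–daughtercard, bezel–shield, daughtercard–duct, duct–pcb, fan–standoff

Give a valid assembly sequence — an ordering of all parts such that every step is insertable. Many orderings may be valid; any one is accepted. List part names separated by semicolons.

daughtercard; backplane; duct; pcb; fan; standoff; bezel; shield

1. daughtercard@(0, 0) [+x clear] — {daughtercard}
2. backplane@(0, 1) [-x clear] — {backplane, daughtercard}
3. duct@(1, 0) [-y clear] — {backplane, daughtercard, duct}
4. pcb@(2, 0) [+y clear] — {backplane, daughtercard, duct, pcb}
5. fan@(0, 2) [-x clear] — {backplane, daughtercard, duct, fan, pcb}
6. standoff@(1, 2) [+y clear] — {backplane, daughtercard, duct, fan, pcb, standoff}
7. bezel@(0, -1) [-y clear] — {backplane, bezel, daughtercard, duct, fan, pcb, standoff}
8. shield@(-1, -1) [-x clear] — {backplane, bezel, daughtercard, duct, fan, pcb, shield, standoff}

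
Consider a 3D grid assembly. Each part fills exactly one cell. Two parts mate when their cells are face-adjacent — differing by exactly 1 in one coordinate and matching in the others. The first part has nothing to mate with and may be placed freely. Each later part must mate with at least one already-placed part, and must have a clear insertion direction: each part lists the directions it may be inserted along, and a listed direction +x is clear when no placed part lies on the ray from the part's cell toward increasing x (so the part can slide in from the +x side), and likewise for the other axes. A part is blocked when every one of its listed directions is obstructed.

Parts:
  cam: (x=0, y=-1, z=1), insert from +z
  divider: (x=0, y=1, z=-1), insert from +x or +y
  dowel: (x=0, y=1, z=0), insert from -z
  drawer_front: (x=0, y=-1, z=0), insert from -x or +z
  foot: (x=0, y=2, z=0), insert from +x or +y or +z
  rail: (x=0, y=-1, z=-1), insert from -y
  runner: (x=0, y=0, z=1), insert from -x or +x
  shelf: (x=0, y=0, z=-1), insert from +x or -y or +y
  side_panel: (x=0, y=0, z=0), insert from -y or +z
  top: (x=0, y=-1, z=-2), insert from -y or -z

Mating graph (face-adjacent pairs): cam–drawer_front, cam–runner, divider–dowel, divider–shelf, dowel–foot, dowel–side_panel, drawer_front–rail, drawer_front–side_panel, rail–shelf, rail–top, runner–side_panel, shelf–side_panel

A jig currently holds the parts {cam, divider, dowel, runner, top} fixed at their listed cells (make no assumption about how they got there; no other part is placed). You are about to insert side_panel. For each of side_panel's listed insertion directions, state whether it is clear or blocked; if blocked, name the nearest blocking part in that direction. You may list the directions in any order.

+z: blocked by runner; -y: clear

-y: ray from side_panel(0, 0, 0) has no placed part ⇒ clear
+z: nearest on ray is runner@(0, 0, 1) ⇒ blocked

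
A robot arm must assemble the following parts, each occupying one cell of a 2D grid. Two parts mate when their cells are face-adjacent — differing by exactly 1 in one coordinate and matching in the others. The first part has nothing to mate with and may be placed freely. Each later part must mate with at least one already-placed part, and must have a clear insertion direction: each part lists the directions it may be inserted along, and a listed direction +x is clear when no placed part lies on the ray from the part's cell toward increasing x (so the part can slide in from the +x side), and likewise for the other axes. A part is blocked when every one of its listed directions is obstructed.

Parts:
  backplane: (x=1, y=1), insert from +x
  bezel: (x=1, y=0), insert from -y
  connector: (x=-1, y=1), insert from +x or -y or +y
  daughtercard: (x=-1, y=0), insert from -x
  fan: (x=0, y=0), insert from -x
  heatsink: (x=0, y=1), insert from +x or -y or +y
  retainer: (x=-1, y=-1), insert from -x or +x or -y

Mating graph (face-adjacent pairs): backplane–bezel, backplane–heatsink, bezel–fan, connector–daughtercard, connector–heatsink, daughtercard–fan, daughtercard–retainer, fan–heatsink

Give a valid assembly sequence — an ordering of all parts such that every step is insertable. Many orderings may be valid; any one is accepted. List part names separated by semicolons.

fan; daughtercard; retainer; heatsink; backplane; connector; bezel

1. fan@(0, 0) [-x clear] — {fan}
2. daughtercard@(-1, 0) [-x clear] — {daughtercard, fan}
3. retainer@(-1, -1) [-x clear] — {daughtercard, fan, retainer}
4. heatsink@(0, 1) [+x clear] — {daughtercard, fan, heatsink, retainer}
5. backplane@(1, 1) [+x clear] — {backplane, daughtercard, fan, heatsink, retainer}
6. connector@(-1, 1) [+y clear] — {backplane, connector, daughtercard, fan, heatsink, retainer}
7. bezel@(1, 0) [-y clear] — {backplane, bezel, connector, daughtercard, fan, heatsink, retainer}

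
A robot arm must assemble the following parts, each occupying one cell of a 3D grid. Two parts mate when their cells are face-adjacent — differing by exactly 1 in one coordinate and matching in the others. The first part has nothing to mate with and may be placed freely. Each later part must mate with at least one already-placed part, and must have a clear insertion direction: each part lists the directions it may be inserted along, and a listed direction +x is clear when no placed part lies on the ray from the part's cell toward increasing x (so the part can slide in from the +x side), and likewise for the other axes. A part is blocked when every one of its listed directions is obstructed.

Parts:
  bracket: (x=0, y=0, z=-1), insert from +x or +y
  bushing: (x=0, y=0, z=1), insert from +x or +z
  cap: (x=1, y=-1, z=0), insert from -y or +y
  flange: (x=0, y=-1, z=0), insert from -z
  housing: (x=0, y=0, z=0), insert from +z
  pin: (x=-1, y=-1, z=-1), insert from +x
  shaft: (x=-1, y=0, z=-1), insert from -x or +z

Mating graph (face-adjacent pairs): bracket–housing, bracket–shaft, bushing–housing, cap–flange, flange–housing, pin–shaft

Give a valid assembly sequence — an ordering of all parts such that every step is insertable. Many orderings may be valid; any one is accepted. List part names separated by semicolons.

1. cap@(1, -1, 0) [-y clear] — {cap}
2. flange@(0, -1, 0) [-z clear] — {cap, flange}
3. housing@(0, 0, 0) [+z clear] — {cap, flange, housing}
4. bushing@(0, 0, 1) [+x clear] — {bushing, cap, flange, housing}
5. bracket@(0, 0, -1) [+x clear] — {bracket, bushing, cap, flange, housing}
6. shaft@(-1, 0, -1) [-x clear] — {bracket, bushing, cap, flange, housing, shaft}
7. pin@(-1, -1, -1) [+x clear] — {bracket, bushing, cap, flange, housing, pin, shaft}

cap; flange; housing; bushing; bracket; shaft; pin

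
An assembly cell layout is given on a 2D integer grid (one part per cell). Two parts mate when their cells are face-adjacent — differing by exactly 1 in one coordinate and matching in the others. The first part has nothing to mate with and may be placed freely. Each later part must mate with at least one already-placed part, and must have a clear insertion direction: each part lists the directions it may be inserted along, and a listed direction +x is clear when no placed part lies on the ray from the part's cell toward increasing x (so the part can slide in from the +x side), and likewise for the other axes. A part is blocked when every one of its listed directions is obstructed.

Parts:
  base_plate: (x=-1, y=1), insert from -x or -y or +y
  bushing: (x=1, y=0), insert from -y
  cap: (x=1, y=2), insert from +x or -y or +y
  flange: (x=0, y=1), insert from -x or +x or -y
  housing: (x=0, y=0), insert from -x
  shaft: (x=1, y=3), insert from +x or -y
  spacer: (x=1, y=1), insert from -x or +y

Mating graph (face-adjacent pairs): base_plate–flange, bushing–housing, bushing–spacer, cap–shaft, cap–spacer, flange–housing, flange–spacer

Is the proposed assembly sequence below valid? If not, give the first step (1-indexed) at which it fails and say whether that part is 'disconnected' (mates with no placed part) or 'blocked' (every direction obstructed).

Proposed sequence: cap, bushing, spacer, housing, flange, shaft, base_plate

Invalid at step 2 (disconnected)

1. cap@(1, 2) [+x clear] — {cap}
2. bushing@(1, 0) — no placed neighbour ⇒ disconnected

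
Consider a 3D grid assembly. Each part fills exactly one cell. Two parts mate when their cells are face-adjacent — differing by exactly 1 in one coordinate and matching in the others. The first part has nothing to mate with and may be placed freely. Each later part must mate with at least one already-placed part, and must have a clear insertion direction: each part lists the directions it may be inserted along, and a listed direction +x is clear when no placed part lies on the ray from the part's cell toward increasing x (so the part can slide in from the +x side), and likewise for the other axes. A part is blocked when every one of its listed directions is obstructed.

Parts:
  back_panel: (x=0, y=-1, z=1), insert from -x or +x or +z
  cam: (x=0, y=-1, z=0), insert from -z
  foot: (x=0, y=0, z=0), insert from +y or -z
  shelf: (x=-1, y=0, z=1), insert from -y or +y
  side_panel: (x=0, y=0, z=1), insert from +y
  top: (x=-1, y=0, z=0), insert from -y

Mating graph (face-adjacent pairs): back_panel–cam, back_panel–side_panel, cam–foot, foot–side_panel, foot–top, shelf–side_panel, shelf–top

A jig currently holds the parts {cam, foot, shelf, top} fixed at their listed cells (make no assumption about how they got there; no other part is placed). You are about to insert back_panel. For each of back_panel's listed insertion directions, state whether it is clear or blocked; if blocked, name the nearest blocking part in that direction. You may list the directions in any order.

+x: clear; +z: clear; -x: clear

-x: ray from back_panel(0, -1, 1) has no placed part ⇒ clear
+x: ray from back_panel(0, -1, 1) has no placed part ⇒ clear
+z: ray from back_panel(0, -1, 1) has no placed part ⇒ clear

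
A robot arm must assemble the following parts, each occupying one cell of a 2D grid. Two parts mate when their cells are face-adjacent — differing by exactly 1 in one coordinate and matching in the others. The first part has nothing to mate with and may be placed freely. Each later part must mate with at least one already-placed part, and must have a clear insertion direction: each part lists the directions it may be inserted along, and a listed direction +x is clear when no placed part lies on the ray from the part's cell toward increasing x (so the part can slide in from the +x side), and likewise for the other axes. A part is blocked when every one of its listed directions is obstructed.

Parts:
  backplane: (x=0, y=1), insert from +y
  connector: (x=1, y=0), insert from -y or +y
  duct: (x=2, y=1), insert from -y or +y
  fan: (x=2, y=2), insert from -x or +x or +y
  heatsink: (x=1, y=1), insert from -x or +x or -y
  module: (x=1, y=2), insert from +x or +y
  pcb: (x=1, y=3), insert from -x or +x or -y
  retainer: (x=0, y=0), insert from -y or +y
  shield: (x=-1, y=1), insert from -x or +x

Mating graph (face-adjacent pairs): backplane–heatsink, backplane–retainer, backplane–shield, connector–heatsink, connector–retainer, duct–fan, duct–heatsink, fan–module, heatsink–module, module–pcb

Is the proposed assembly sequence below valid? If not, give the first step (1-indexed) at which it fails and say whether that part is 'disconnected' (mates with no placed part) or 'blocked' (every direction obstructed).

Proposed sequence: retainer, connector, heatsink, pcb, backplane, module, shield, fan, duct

1. retainer@(0, 0) [-y clear] — {retainer}
2. connector@(1, 0) [-y clear] — {connector, retainer}
3. heatsink@(1, 1) [-x clear] — {connector, heatsink, retainer}
4. pcb@(1, 3) — no placed neighbour ⇒ disconnected

Invalid at step 4 (disconnected)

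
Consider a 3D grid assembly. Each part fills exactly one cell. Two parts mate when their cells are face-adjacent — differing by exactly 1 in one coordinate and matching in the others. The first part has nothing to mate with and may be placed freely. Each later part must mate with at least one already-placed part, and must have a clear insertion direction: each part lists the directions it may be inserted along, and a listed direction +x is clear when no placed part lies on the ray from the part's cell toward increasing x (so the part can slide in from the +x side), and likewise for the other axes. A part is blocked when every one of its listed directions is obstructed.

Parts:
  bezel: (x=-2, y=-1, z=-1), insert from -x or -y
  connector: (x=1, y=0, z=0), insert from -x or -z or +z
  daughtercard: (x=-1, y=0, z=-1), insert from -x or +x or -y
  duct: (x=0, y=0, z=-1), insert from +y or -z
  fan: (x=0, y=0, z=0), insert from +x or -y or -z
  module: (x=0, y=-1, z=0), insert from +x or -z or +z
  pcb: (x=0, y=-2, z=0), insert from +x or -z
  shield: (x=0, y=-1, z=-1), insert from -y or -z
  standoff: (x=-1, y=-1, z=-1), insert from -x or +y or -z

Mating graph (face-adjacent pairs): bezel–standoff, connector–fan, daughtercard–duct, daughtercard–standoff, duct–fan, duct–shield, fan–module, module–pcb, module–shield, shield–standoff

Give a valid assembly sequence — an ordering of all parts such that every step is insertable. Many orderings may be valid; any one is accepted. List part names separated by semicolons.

pcb; module; shield; duct; daughtercard; standoff; bezel; fan; connector

1. pcb@(0, -2, 0) [+x clear] — {pcb}
2. module@(0, -1, 0) [+x clear] — {module, pcb}
3. shield@(0, -1, -1) [-y clear] — {module, pcb, shield}
4. duct@(0, 0, -1) [+y clear] — {duct, module, pcb, shield}
5. daughtercard@(-1, 0, -1) [-x clear] — {daughtercard, duct, module, pcb, shield}
6. standoff@(-1, -1, -1) [-x clear] — {daughtercard, duct, module, pcb, shield, standoff}
7. bezel@(-2, -1, -1) [-x clear] — {bezel, daughtercard, duct, module, pcb, shield, standoff}
8. fan@(0, 0, 0) [+x clear] — {bezel, daughtercard, duct, fan, module, pcb, shield, standoff}
9. connector@(1, 0, 0) [-z clear] — {bezel, connector, daughtercard, duct, fan, module, pcb, shield, standoff}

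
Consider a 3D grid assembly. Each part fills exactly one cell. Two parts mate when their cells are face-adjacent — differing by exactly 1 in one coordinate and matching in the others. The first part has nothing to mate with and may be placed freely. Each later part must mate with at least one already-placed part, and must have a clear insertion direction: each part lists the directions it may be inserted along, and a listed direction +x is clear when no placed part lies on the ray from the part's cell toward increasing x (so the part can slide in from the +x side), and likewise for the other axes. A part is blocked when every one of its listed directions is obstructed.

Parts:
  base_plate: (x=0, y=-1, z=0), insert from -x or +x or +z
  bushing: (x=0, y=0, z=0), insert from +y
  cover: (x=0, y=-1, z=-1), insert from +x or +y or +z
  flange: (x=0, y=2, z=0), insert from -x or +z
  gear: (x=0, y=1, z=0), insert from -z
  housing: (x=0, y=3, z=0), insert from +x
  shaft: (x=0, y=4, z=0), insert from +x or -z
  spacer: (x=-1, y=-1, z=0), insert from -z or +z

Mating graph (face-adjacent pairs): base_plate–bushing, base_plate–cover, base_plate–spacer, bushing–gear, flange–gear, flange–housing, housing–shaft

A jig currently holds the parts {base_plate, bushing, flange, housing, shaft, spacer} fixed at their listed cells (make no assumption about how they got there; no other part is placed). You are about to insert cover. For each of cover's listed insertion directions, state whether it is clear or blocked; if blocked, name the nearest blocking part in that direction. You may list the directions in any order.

+x: ray from cover(0, -1, -1) has no placed part ⇒ clear
+y: ray from cover(0, -1, -1) has no placed part ⇒ clear
+z: nearest on ray is base_plate@(0, -1, 0) ⇒ blocked

+x: clear; +y: clear; +z: blocked by base_plate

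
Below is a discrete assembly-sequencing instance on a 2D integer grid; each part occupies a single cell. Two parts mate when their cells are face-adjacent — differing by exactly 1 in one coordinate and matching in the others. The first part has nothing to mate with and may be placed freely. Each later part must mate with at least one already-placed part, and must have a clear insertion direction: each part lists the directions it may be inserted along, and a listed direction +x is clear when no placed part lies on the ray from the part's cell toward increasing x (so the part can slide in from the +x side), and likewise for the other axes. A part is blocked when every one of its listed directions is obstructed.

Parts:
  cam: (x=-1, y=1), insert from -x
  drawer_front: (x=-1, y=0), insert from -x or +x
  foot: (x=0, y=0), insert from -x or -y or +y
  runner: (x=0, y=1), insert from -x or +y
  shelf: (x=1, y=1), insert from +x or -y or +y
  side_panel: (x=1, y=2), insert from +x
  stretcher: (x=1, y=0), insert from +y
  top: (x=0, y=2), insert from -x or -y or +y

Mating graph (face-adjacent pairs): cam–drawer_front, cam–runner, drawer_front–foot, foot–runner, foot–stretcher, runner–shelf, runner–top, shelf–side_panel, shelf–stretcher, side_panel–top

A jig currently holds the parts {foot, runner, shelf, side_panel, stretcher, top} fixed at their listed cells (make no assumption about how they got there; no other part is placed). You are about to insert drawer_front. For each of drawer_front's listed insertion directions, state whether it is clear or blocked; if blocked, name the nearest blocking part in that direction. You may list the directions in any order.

+x: blocked by foot; -x: clear

-x: ray from drawer_front(-1, 0) has no placed part ⇒ clear
+x: nearest on ray is foot@(0, 0) ⇒ blocked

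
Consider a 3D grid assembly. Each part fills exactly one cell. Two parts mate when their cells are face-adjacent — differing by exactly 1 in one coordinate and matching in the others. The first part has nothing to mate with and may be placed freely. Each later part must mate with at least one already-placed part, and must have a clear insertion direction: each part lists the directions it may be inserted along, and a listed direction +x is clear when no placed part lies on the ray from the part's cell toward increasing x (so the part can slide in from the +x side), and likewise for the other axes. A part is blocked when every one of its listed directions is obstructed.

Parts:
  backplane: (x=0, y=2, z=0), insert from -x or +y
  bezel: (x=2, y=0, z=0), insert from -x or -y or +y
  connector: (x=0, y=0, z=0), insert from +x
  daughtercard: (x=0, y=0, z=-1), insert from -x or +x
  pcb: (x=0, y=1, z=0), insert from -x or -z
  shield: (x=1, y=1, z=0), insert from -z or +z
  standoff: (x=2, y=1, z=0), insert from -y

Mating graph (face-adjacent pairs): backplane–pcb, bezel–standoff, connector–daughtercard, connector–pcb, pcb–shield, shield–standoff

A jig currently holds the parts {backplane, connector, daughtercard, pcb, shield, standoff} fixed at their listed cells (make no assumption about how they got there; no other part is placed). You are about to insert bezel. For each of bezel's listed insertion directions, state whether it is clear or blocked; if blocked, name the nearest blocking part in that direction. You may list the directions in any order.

-x: nearest on ray is connector@(0, 0, 0) ⇒ blocked
-y: ray from bezel(2, 0, 0) has no placed part ⇒ clear
+y: nearest on ray is standoff@(2, 1, 0) ⇒ blocked

+y: blocked by standoff; -x: blocked by connector; -y: clear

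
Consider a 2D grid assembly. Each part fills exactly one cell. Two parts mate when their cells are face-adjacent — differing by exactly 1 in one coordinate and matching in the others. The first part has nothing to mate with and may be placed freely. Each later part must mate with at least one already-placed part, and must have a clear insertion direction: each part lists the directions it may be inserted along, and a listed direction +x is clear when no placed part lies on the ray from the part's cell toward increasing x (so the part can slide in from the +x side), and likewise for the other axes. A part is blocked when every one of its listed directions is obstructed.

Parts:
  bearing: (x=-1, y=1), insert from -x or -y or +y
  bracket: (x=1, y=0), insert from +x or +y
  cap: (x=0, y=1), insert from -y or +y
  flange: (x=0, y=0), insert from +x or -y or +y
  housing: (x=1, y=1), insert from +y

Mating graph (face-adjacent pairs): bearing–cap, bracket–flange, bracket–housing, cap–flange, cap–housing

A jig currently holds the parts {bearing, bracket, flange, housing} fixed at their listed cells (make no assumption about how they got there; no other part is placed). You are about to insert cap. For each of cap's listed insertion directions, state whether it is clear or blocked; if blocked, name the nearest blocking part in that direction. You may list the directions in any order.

-y: nearest on ray is flange@(0, 0) ⇒ blocked
+y: ray from cap(0, 1) has no placed part ⇒ clear

+y: clear; -y: blocked by flange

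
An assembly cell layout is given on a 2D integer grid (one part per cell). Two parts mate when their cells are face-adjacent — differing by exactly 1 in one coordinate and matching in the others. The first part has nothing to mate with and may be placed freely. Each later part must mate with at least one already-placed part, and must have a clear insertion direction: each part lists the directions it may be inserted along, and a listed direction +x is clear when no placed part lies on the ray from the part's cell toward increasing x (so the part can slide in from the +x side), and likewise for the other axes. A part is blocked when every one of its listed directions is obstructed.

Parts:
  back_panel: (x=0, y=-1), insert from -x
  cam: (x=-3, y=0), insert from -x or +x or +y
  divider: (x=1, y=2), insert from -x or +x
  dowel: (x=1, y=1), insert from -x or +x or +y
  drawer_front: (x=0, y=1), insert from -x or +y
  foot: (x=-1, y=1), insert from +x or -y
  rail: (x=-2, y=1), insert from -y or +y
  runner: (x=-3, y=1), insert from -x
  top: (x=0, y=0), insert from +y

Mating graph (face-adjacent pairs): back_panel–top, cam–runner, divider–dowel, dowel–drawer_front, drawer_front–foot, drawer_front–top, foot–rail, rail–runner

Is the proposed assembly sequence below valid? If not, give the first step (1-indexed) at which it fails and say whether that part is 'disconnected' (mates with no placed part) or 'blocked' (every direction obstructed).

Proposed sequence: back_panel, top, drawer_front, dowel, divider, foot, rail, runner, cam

Valid

1. back_panel@(0, -1) [-x clear] — {back_panel}
2. top@(0, 0) [+y clear] — {back_panel, top}
3. drawer_front@(0, 1) [-x clear] — {back_panel, drawer_front, top}
4. dowel@(1, 1) [+x clear] — {back_panel, dowel, drawer_front, top}
5. divider@(1, 2) [-x clear] — {back_panel, divider, dowel, drawer_front, top}
6. foot@(-1, 1) [-y clear] — {back_panel, divider, dowel, drawer_front, foot, top}
7. rail@(-2, 1) [-y clear] — {back_panel, divider, dowel, drawer_front, foot, rail, top}
8. runner@(-3, 1) [-x clear] — {back_panel, divider, dowel, drawer_front, foot, rail, runner, top}
9. cam@(-3, 0) [-x clear] — {back_panel, cam, divider, dowel, drawer_front, foot, rail, runner, top}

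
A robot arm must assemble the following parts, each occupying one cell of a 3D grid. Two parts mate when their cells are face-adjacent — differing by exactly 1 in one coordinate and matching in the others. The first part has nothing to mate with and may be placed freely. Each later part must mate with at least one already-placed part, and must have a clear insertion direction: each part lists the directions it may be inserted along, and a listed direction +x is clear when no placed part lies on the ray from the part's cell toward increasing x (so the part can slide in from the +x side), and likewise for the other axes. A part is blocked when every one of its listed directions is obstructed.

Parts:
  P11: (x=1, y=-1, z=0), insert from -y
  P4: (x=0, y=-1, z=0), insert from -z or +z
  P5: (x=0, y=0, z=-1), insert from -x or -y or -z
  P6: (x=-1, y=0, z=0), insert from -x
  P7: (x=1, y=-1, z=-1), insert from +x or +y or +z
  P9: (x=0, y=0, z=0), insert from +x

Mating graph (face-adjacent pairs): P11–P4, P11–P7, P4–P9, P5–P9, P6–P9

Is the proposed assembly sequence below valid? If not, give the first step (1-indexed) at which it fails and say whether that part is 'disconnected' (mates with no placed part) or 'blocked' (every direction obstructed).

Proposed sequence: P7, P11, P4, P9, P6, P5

Valid

1. P7@(1, -1, -1) [+x clear] — {P7}
2. P11@(1, -1, 0) [-y clear] — {P11, P7}
3. P4@(0, -1, 0) [-z clear] — {P11, P4, P7}
4. P9@(0, 0, 0) [+x clear] — {P11, P4, P7, P9}
5. P6@(-1, 0, 0) [-x clear] — {P11, P4, P6, P7, P9}
6. P5@(0, 0, -1) [-x clear] — {P11, P4, P5, P6, P7, P9}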